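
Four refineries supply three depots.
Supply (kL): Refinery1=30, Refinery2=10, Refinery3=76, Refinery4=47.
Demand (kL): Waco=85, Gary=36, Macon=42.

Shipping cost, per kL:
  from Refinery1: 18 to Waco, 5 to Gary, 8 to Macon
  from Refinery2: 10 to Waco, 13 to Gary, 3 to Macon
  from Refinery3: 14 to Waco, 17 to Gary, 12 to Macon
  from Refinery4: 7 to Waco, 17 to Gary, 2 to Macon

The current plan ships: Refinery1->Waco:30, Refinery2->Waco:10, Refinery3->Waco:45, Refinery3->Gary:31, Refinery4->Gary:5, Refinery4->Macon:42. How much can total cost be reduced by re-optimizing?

Current plan cost = 30·18 + 10·10 + 45·14 + 31·17 + 5·17 + 42·2 = 1966.
Optimal plan:
  Refinery1 to Gary: 30 × 5 = 150
  Refinery2 to Macon: 10 × 3 = 30
  Refinery3 to Waco: 70 × 14 = 980
  Refinery3 to Gary: 6 × 17 = 102
  Refinery4 to Waco: 15 × 7 = 105
  Refinery4 to Macon: 32 × 2 = 64
Optimal cost = 1431.
Saving = 1966 − 1431 = 535.

535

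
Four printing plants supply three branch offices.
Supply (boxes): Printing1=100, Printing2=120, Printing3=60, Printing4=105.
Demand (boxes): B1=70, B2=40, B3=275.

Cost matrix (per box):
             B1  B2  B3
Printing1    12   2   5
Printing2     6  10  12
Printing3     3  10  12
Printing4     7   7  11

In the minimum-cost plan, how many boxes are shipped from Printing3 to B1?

60

Optimal shipments:
  Printing1→B3: 100 × 5 = 500
  Printing2→B1: 10 × 6 = 60
  Printing2→B3: 110 × 12 = 1320
  Printing3→B1: 60 × 3 = 180
  Printing4→B2: 40 × 7 = 280
  Printing4→B3: 65 × 11 = 715
Total cost = 3055.
So Printing3→B1 carries 60 boxes.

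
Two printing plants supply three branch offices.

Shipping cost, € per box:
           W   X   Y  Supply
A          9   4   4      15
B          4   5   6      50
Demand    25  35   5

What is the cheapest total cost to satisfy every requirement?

A cheapest plan:
  A–X: 10 × €4 = €40
  A–Y: 5 × €4 = €20
  B–W: 25 × €4 = €100
  B–X: 25 × €5 = €125
Total = 40 + 20 + 100 + 125 = €285.
(Supply check: A ships 15; B ships 50.)

285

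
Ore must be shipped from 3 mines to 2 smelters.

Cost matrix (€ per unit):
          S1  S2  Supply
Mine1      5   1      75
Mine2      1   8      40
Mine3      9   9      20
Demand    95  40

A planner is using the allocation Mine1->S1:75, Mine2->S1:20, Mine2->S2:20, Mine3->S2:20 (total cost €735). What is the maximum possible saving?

Current plan cost = 75·5 + 20·1 + 20·8 + 20·9 = €735.
Optimal plan:
  Mine1–S1: 35 tons
  Mine1–S2: 40 tons
  Mine2–S1: 40 tons
  Mine3–S1: 20 tons
Optimal cost = €435.
Saving = 735 − 435 = €300.

300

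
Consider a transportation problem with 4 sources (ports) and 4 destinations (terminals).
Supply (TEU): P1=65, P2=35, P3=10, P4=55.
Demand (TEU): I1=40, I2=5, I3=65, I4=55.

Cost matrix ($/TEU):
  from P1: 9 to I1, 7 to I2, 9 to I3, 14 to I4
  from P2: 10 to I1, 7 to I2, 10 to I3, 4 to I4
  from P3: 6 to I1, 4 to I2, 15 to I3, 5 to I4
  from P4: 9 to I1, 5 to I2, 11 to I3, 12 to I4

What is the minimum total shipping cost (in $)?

A cheapest plan:
  P1–I3: 65 × $9 = $585
  P2–I4: 35 × $4 = $140
  P3–I4: 10 × $5 = $50
  P4–I1: 40 × $9 = $360
  P4–I2: 5 × $5 = $25
  P4–I4: 10 × $12 = $120
Total = 585 + 140 + 50 + 360 + 25 + 120 = $1280.
(Supply check: P1 ships 65; P2 ships 35; P3 ships 10; P4 ships 55.)

1280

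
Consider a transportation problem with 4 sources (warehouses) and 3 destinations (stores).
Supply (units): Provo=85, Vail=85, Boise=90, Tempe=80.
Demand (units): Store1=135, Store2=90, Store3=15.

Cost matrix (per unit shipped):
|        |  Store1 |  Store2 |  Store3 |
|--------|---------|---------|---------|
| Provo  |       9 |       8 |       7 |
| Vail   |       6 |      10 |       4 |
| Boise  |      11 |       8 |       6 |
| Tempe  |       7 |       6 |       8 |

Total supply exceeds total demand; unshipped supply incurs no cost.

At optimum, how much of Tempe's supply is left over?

0

Minimum-cost shipments:
  Vail->Store1: 85 × 6 = 510
  Boise->Store2: 60 × 8 = 480
  Boise->Store3: 15 × 6 = 90
  Tempe->Store1: 50 × 7 = 350
  Tempe->Store2: 30 × 6 = 180
Total cost = 1610.
Tempe ships 80 of its 80, leaving 0.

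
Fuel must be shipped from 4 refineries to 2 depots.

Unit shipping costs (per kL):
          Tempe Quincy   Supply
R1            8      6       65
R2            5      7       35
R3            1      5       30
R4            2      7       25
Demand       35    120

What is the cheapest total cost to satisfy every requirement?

One minimum-cost allocation:
  R1→Quincy: 65 kL
  R2→Quincy: 35 kL
  R3→Tempe: 10 kL
  R3→Quincy: 20 kL
  R4→Tempe: 25 kL
Total cost = 795.

795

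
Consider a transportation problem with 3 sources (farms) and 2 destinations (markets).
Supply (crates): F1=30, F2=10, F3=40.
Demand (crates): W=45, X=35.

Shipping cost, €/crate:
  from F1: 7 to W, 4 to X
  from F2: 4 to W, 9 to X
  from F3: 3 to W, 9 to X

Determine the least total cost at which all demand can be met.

305

An optimal shipping plan:
  F1–X: 30 × €4 = €120
  F2–W: 5 × €4 = €20
  F2–X: 5 × €9 = €45
  F3–W: 40 × €3 = €120
Total = 120 + 20 + 45 + 120 = €305.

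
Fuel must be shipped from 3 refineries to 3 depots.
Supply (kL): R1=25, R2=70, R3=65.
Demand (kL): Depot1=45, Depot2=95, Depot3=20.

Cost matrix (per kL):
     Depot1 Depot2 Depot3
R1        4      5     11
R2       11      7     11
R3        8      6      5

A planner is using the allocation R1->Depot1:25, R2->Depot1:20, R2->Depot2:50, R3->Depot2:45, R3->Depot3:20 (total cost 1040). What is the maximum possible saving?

Current plan cost = 25·4 + 20·11 + 50·7 + 45·6 + 20·5 = 1040.
Optimal plan:
  R1->Depot1: 25 × 4 = 100
  R2->Depot2: 70 × 7 = 490
  R3->Depot1: 20 × 8 = 160
  R3->Depot2: 25 × 6 = 150
  R3->Depot3: 20 × 5 = 100
Optimal cost = 1000.
Saving = 1040 − 1000 = 40.

40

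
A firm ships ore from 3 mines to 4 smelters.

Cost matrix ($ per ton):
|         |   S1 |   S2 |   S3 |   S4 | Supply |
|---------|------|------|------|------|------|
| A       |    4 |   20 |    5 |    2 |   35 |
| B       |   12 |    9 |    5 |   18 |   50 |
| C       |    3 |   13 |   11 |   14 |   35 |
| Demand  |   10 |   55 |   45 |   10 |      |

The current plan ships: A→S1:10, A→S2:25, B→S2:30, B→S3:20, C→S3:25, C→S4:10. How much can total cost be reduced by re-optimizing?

455

Current plan cost = 10·4 + 25·20 + 30·9 + 20·5 + 25·11 + 10·14 = $1325.
Optimal plan:
  A–S3: 25 × $5 = $125
  A–S4: 10 × $2 = $20
  B–S2: 30 × $9 = $270
  B–S3: 20 × $5 = $100
  C–S1: 10 × $3 = $30
  C–S2: 25 × $13 = $325
Optimal cost = $870.
Saving = 1325 − 870 = $455.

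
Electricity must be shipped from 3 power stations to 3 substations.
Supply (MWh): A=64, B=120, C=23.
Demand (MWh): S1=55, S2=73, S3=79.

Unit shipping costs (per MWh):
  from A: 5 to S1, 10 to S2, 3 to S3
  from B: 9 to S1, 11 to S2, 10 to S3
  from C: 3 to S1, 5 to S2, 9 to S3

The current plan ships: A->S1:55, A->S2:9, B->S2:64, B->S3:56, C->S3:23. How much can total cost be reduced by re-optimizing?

Current plan cost = 55·5 + 9·10 + 64·11 + 56·10 + 23·9 = 1836.
Optimal plan:
  A to S3: 64 MWh
  B to S1: 55 MWh
  B to S2: 50 MWh
  B to S3: 15 MWh
  C to S2: 23 MWh
Optimal cost = 1502.
Saving = 1836 − 1502 = 334.

334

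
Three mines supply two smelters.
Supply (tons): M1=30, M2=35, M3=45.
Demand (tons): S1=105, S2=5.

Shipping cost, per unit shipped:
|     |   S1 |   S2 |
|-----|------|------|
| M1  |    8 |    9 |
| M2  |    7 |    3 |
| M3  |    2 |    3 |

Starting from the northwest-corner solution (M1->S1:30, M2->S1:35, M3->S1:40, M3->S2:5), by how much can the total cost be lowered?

Current plan cost = 30·8 + 35·7 + 40·2 + 5·3 = 580.
Optimal plan:
  M1→S1: 30 tons
  M2→S1: 30 tons
  M2→S2: 5 tons
  M3→S1: 45 tons
Optimal cost = 555.
Saving = 580 − 555 = 25.

25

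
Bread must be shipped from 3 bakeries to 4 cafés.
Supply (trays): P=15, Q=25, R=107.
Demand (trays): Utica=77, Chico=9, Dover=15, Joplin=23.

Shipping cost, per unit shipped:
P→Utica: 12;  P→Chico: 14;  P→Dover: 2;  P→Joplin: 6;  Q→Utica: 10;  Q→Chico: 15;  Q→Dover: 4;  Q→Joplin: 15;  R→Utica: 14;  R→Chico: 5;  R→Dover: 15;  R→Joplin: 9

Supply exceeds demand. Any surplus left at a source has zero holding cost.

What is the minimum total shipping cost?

One minimum-cost allocation:
  P–Dover: 15 × 2 = 30
  Q–Utica: 25 × 10 = 250
  R–Utica: 52 × 14 = 728
  R–Chico: 9 × 5 = 45
  R–Joplin: 23 × 9 = 207
Total = 30 + 250 + 728 + 45 + 207 = 1260.

1260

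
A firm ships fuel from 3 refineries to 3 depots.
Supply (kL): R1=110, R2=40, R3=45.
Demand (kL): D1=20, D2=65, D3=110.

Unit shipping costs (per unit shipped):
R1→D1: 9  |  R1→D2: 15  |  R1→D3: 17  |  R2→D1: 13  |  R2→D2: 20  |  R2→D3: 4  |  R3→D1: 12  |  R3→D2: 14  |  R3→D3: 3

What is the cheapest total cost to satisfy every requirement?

A cheapest plan:
  R1–D1: 20 × 9 = 180
  R1–D2: 65 × 15 = 975
  R1–D3: 25 × 17 = 425
  R2–D3: 40 × 4 = 160
  R3–D3: 45 × 3 = 135
Total = 180 + 975 + 425 + 160 + 135 = 1875.
(Supply check: R1 ships 110; R2 ships 40; R3 ships 45.)

1875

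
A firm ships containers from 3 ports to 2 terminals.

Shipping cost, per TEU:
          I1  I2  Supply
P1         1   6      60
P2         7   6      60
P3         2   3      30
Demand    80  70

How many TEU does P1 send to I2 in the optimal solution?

The minimum-cost plan:
  P1->I1: 60 × 1 = 60
  P2->I2: 60 × 6 = 360
  P3->I1: 20 × 2 = 40
  P3->I2: 10 × 3 = 30
Total cost = 490.
The route P1→I2 is not used.

0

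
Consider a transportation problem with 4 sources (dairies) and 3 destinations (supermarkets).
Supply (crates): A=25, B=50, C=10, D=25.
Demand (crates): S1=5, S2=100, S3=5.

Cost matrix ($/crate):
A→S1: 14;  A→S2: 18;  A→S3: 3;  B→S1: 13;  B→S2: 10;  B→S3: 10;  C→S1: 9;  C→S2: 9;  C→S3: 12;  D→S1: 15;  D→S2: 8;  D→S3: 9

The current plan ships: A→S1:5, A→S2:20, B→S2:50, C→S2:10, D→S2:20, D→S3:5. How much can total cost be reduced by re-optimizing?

Current plan cost = 5·14 + 20·18 + 50·10 + 10·9 + 20·8 + 5·9 = $1225.
Optimal plan:
  A->S1: 5 × $14 = $70
  A->S2: 15 × $18 = $270
  A->S3: 5 × $3 = $15
  B->S2: 50 × $10 = $500
  C->S2: 10 × $9 = $90
  D->S2: 25 × $8 = $200
Optimal cost = $1145.
Saving = 1225 − 1145 = $80.

80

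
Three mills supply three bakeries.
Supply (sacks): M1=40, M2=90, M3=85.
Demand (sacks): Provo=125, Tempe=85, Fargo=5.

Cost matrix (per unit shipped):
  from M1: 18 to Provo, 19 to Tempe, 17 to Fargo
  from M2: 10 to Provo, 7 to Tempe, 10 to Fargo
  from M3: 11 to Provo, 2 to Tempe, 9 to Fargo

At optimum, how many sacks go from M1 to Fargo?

Solving gives:
  M1–Provo: 35 × 18 = 630
  M1–Fargo: 5 × 17 = 85
  M2–Provo: 90 × 10 = 900
  M3–Tempe: 85 × 2 = 170
Total cost = 1785.
So M1→Fargo carries 5 sacks.

5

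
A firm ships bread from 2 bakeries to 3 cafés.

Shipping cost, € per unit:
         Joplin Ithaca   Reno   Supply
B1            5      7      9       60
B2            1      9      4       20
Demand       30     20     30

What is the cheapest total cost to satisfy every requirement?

460

A cheapest plan:
  B1 to Joplin: 30 trays
  B1 to Ithaca: 20 trays
  B1 to Reno: 10 trays
  B2 to Reno: 20 trays
Total cost = €460.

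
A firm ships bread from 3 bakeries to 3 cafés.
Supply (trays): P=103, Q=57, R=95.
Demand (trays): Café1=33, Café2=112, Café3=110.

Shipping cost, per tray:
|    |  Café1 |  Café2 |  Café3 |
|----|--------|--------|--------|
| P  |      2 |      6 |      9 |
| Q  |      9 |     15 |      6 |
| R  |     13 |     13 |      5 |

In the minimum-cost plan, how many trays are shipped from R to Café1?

0

Solving gives:
  P→Café2: 103 trays
  Q→Café1: 33 trays
  Q→Café3: 24 trays
  R→Café2: 9 trays
  R→Café3: 86 trays
Total cost = 1606.
The route R→Café1 is not used.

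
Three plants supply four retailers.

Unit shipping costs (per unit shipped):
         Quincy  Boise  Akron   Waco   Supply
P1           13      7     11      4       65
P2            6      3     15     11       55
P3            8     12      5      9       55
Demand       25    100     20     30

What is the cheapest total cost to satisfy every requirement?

950

A cheapest plan:
  P1–Boise: 45 × 7 = 315
  P1–Waco: 20 × 4 = 80
  P2–Boise: 55 × 3 = 165
  P3–Quincy: 25 × 8 = 200
  P3–Akron: 20 × 5 = 100
  P3–Waco: 10 × 9 = 90
Total = 315 + 80 + 165 + 200 + 100 + 90 = 950.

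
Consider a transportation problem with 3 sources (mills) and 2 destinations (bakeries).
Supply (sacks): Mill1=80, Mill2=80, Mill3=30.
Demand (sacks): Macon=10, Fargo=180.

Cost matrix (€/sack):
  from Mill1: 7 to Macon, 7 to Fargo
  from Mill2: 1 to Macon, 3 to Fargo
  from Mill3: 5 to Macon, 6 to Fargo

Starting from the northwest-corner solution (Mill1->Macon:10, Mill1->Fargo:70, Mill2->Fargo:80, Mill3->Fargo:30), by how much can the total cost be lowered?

20

Current plan cost = 10·7 + 70·7 + 80·3 + 30·6 = €980.
Optimal plan:
  Mill1–Fargo: 80 × €7 = €560
  Mill2–Macon: 10 × €1 = €10
  Mill2–Fargo: 70 × €3 = €210
  Mill3–Fargo: 30 × €6 = €180
Optimal cost = €960.
Saving = 980 − 960 = €20.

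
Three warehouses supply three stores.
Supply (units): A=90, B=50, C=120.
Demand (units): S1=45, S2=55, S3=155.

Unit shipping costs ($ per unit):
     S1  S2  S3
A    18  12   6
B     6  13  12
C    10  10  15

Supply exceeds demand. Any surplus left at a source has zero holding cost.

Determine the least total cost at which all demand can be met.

A cheapest plan:
  A→S3: 90 × $6 = $540
  B→S1: 45 × $6 = $270
  B→S3: 5 × $12 = $60
  C→S2: 55 × $10 = $550
  C→S3: 60 × $15 = $900
Total = 540 + 270 + 60 + 550 + 900 = $2320.
(Supply check: A ships 90; B ships 50; C ships 115.)

2320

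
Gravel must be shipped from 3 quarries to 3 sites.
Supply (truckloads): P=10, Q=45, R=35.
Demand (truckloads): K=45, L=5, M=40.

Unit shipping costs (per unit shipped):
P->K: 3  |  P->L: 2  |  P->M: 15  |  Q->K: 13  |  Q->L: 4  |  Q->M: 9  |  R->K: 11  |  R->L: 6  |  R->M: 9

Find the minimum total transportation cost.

795

An optimal shipping plan:
  P->K: 10 × 3 = 30
  Q->L: 5 × 4 = 20
  Q->M: 40 × 9 = 360
  R->K: 35 × 11 = 385
Total = 30 + 20 + 360 + 385 = 795.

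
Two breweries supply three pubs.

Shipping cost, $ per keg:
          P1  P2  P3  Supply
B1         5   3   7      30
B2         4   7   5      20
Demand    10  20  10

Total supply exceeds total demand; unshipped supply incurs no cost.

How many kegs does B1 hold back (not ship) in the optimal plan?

10

An optimal plan:
  B1 to P2: 20 × $3 = $60
  B2 to P1: 10 × $4 = $40
  B2 to P3: 10 × $5 = $50
Total cost = $150.
B1 ships 20 of its 30, leaving 10.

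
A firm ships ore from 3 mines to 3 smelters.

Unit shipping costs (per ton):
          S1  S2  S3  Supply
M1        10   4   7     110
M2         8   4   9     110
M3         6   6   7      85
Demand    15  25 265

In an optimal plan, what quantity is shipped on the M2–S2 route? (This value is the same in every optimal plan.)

Solving gives:
  M1→S3: 110 × 7 = 770
  M2→S1: 15 × 8 = 120
  M2→S2: 25 × 4 = 100
  M2→S3: 70 × 9 = 630
  M3→S3: 85 × 7 = 595
Total cost = 2215.
So M2→S2 carries 25 tons.

25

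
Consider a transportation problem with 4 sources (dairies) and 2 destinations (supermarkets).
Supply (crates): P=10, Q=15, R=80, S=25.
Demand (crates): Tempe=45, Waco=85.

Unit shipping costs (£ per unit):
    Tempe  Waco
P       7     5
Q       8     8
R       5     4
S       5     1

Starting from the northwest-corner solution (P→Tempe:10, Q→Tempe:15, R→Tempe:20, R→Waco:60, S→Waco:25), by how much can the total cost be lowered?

10

Current plan cost = 10·7 + 15·8 + 20·5 + 60·4 + 25·1 = £555.
Optimal plan:
  P→Waco: 10 × £5 = £50
  Q→Tempe: 15 × £8 = £120
  R→Tempe: 30 × £5 = £150
  R→Waco: 50 × £4 = £200
  S→Waco: 25 × £1 = £25
Optimal cost = £545.
Saving = 555 − 545 = £10.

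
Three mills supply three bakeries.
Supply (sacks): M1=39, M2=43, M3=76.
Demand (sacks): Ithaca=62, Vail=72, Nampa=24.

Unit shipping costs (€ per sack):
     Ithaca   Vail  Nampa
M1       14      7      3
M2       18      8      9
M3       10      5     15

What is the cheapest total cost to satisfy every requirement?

An optimal shipping plan:
  M1->Vail: 15 × €7 = €105
  M1->Nampa: 24 × €3 = €72
  M2->Vail: 43 × €8 = €344
  M3->Ithaca: 62 × €10 = €620
  M3->Vail: 14 × €5 = €70
Total = 105 + 72 + 344 + 620 + 70 = €1211.
(Supply check: M1 ships 39; M2 ships 43; M3 ships 76.)

1211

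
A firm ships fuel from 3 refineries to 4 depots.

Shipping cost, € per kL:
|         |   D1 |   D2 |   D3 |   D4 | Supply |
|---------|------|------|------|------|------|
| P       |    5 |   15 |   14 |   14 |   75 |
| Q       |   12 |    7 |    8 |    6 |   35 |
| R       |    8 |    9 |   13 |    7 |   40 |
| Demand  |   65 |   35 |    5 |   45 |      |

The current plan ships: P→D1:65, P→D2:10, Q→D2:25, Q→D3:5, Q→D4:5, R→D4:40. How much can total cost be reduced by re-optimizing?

Current plan cost = 65·5 + 10·15 + 25·7 + 5·8 + 5·6 + 40·7 = €1000.
Optimal plan:
  P–D1: 65 × €5 = €325
  P–D2: 5 × €15 = €75
  P–D3: 5 × €14 = €70
  Q–D2: 30 × €7 = €210
  Q–D4: 5 × €6 = €30
  R–D4: 40 × €7 = €280
Optimal cost = €990.
Saving = 1000 − 990 = €10.

10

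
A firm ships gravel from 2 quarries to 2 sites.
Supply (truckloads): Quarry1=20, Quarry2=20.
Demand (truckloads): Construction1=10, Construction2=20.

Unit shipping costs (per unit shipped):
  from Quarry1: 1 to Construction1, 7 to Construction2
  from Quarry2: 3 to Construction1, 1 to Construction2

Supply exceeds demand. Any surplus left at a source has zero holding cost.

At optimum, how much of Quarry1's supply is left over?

An optimal plan:
  Quarry1 to Construction1: 10 truckloads
  Quarry2 to Construction2: 20 truckloads
Total cost = 30.
Quarry1 ships 10 of its 20, leaving 10.

10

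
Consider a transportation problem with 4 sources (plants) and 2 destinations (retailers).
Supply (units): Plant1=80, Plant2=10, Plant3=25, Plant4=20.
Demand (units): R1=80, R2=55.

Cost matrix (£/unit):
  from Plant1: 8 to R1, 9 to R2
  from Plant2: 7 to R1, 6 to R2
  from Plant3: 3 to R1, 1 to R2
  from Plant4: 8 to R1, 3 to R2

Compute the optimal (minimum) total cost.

785

Optimal allocation:
  Plant1->R1: 80 × £8 = £640
  Plant2->R2: 10 × £6 = £60
  Plant3->R2: 25 × £1 = £25
  Plant4->R2: 20 × £3 = £60
Total = 640 + 60 + 25 + 60 = £785.
(Supply check: Plant1 ships 80; Plant2 ships 10; Plant3 ships 25; Plant4 ships 20.)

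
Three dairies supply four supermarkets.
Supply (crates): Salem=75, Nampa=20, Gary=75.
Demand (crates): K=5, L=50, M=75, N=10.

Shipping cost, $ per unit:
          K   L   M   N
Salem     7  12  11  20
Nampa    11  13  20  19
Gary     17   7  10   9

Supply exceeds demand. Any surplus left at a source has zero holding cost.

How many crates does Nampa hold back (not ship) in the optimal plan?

Minimum-cost shipments:
  Salem→K: 5 crates
  Salem→M: 60 crates
  Gary→L: 50 crates
  Gary→M: 15 crates
  Gary→N: 10 crates
Total cost = $1285.
Nampa ships 0 of its 20, leaving 20.

20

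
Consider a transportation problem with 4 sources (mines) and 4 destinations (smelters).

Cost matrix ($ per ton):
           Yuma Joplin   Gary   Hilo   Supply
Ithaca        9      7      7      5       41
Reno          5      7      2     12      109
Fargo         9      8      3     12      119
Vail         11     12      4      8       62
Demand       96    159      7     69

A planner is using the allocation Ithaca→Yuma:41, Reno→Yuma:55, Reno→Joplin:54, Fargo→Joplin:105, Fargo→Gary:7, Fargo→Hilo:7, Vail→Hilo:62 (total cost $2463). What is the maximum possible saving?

213

Current plan cost = 41·9 + 55·5 + 54·7 + 105·8 + 7·3 + 7·12 + 62·8 = $2463.
Optimal plan:
  Ithaca–Joplin: 27 × $7 = $189
  Ithaca–Hilo: 14 × $5 = $70
  Reno–Yuma: 96 × $5 = $480
  Reno–Joplin: 13 × $7 = $91
  Fargo–Joplin: 119 × $8 = $952
  Vail–Gary: 7 × $4 = $28
  Vail–Hilo: 55 × $8 = $440
Optimal cost = $2250.
Saving = 2463 − 2250 = $213.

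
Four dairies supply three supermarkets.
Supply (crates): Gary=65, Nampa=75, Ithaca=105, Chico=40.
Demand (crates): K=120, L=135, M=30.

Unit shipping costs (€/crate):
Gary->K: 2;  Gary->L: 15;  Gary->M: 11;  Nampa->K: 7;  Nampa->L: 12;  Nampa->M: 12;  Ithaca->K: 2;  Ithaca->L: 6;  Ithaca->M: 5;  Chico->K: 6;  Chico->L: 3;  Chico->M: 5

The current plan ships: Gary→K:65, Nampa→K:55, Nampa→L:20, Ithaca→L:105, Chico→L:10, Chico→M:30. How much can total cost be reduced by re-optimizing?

90

Current plan cost = 65·2 + 55·7 + 20·12 + 105·6 + 10·3 + 30·5 = €1565.
Optimal plan:
  Gary->K: 65 crates
  Nampa->K: 55 crates
  Nampa->L: 20 crates
  Ithaca->L: 75 crates
  Ithaca->M: 30 crates
  Chico->L: 40 crates
Optimal cost = €1475.
Saving = 1565 − 1475 = €90.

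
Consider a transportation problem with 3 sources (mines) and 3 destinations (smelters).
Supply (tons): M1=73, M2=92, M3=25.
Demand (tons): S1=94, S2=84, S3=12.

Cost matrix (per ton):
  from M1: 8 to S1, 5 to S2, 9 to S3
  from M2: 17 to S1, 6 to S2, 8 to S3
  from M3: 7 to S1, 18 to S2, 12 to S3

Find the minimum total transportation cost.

1323

Optimal allocation:
  M1->S1: 69 × 8 = 552
  M1->S2: 4 × 5 = 20
  M2->S2: 80 × 6 = 480
  M2->S3: 12 × 8 = 96
  M3->S1: 25 × 7 = 175
Total = 552 + 20 + 480 + 96 + 175 = 1323.
(Supply check: M1 ships 73; M2 ships 92; M3 ships 25.)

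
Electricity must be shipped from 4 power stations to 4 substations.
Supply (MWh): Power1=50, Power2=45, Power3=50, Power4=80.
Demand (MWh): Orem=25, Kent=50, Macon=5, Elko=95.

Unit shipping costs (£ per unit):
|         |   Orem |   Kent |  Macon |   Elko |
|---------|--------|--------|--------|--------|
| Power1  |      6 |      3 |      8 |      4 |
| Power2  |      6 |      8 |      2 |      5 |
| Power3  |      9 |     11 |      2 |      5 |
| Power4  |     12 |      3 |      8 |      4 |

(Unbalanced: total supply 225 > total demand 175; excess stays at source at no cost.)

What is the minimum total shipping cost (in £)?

705

A cheapest plan:
  Power1→Kent: 50 × £3 = £150
  Power2→Orem: 25 × £6 = £150
  Power2→Elko: 15 × £5 = £75
  Power3→Macon: 5 × £2 = £10
  Power4→Elko: 80 × £4 = £320
Total = 150 + 150 + 75 + 10 + 320 = £705.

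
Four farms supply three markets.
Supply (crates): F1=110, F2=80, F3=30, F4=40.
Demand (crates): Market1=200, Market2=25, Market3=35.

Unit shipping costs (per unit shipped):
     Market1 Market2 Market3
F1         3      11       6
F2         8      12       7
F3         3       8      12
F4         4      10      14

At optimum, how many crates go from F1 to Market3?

Solving gives:
  F1→Market1: 110 × 3 = 330
  F2→Market1: 20 × 8 = 160
  F2→Market2: 25 × 12 = 300
  F2→Market3: 35 × 7 = 245
  F3→Market1: 30 × 3 = 90
  F4→Market1: 40 × 4 = 160
Total cost = 1285.
The route F1→Market3 is not used.

0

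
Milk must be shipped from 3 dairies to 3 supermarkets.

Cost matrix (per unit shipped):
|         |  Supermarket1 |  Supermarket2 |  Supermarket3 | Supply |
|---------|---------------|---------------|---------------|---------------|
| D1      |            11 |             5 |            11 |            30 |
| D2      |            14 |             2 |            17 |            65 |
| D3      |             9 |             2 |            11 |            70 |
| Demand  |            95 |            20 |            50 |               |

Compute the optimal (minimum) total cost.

One minimum-cost allocation:
  D1->Supermarket3: 30 crates
  D2->Supermarket1: 45 crates
  D2->Supermarket2: 20 crates
  D3->Supermarket1: 50 crates
  D3->Supermarket3: 20 crates
Total cost = 1670.
(Supply check: D1 ships 30; D2 ships 65; D3 ships 70.)

1670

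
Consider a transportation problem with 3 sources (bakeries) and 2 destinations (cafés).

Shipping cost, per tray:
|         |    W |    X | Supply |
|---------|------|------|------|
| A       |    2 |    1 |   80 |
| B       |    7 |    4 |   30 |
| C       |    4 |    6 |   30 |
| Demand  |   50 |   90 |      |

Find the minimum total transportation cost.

340

Optimal allocation:
  A->W: 20 × 2 = 40
  A->X: 60 × 1 = 60
  B->X: 30 × 4 = 120
  C->W: 30 × 4 = 120
Total = 40 + 60 + 120 + 120 = 340.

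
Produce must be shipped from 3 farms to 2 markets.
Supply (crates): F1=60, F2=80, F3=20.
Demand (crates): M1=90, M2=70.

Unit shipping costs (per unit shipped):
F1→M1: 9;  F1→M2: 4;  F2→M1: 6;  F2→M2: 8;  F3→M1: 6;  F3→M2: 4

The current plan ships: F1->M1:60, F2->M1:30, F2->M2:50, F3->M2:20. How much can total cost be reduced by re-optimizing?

380

Current plan cost = 60·9 + 30·6 + 50·8 + 20·4 = 1200.
Optimal plan:
  F1–M2: 60 × 4 = 240
  F2–M1: 80 × 6 = 480
  F3–M1: 10 × 6 = 60
  F3–M2: 10 × 4 = 40
Optimal cost = 820.
Saving = 1200 − 820 = 380.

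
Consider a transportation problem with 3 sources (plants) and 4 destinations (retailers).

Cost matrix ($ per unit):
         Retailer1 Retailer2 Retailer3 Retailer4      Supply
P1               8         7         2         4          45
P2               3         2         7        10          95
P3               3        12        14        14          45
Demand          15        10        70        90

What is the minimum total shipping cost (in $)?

An optimal shipping plan:
  P1→Retailer4: 45 × $4 = $180
  P2→Retailer2: 10 × $2 = $20
  P2→Retailer3: 70 × $7 = $490
  P2→Retailer4: 15 × $10 = $150
  P3→Retailer1: 15 × $3 = $45
  P3→Retailer4: 30 × $14 = $420
Total = 180 + 20 + 490 + 150 + 45 + 420 = $1305.

1305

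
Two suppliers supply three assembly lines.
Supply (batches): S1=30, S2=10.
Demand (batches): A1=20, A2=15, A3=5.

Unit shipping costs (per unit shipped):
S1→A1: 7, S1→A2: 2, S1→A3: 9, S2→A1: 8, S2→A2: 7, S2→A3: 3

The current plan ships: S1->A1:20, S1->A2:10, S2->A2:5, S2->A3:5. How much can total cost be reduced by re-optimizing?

Current plan cost = 20·7 + 10·2 + 5·7 + 5·3 = 210.
Optimal plan:
  S1 to A1: 15 × 7 = 105
  S1 to A2: 15 × 2 = 30
  S2 to A1: 5 × 8 = 40
  S2 to A3: 5 × 3 = 15
Optimal cost = 190.
Saving = 210 − 190 = 20.

20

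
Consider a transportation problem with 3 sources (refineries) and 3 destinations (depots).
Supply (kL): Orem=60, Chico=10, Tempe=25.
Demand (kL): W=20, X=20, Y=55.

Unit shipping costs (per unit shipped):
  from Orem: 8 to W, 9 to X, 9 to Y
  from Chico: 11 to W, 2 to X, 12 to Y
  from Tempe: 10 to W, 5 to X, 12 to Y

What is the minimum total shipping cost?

An optimal shipping plan:
  Orem→W: 5 × 8 = 40
  Orem→Y: 55 × 9 = 495
  Chico→X: 10 × 2 = 20
  Tempe→W: 15 × 10 = 150
  Tempe→X: 10 × 5 = 50
Total = 40 + 495 + 20 + 150 + 50 = 755.

755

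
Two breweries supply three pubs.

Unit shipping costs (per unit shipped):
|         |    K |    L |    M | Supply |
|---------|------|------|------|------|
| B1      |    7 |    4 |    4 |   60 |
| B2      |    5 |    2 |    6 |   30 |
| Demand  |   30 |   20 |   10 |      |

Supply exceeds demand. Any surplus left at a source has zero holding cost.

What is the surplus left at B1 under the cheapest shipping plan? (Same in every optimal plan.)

30

Minimum-cost shipments:
  B1→K: 20 × 7 = 140
  B1→M: 10 × 4 = 40
  B2→K: 10 × 5 = 50
  B2→L: 20 × 2 = 40
Total cost = 270.
B1 ships 30 of its 60, leaving 30.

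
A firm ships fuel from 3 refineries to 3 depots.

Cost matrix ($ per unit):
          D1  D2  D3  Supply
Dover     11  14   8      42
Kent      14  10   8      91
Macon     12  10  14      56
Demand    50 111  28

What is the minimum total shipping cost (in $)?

One minimum-cost allocation:
  Dover to D1: 42 kL
  Kent to D2: 63 kL
  Kent to D3: 28 kL
  Macon to D1: 8 kL
  Macon to D2: 48 kL
Total cost = $1892.

1892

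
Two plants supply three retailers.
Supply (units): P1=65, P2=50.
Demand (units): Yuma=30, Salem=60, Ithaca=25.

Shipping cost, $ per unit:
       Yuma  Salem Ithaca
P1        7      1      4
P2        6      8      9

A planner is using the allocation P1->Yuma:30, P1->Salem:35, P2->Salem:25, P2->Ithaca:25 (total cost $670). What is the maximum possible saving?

230

Current plan cost = 30·7 + 35·1 + 25·8 + 25·9 = $670.
Optimal plan:
  P1 to Salem: 60 × $1 = $60
  P1 to Ithaca: 5 × $4 = $20
  P2 to Yuma: 30 × $6 = $180
  P2 to Ithaca: 20 × $9 = $180
Optimal cost = $440.
Saving = 670 − 440 = $230.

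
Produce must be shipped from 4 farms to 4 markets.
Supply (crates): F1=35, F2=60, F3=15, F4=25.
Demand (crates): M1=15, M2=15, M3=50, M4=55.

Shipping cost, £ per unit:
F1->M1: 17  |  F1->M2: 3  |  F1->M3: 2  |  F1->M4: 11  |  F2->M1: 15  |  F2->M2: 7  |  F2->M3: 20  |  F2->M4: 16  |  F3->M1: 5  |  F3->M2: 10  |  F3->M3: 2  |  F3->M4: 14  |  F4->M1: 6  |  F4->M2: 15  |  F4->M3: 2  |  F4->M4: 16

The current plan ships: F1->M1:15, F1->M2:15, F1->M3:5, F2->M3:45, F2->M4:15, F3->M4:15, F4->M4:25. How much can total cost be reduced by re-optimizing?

950

Current plan cost = 15·17 + 15·3 + 5·2 + 45·20 + 15·16 + 15·14 + 25·16 = £2060.
Optimal plan:
  F1 to M3: 25 × £2 = £50
  F1 to M4: 10 × £11 = £110
  F2 to M2: 15 × £7 = £105
  F2 to M4: 45 × £16 = £720
  F3 to M1: 15 × £5 = £75
  F4 to M3: 25 × £2 = £50
Optimal cost = £1110.
Saving = 2060 − 1110 = £950.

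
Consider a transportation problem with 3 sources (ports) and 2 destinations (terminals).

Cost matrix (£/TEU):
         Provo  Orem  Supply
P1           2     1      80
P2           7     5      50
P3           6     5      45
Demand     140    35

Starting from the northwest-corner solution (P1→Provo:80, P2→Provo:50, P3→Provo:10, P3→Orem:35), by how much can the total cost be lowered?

Current plan cost = 80·2 + 50·7 + 10·6 + 35·5 = £745.
Optimal plan:
  P1–Provo: 80 × £2 = £160
  P2–Provo: 15 × £7 = £105
  P2–Orem: 35 × £5 = £175
  P3–Provo: 45 × £6 = £270
Optimal cost = £710.
Saving = 745 − 710 = £35.

35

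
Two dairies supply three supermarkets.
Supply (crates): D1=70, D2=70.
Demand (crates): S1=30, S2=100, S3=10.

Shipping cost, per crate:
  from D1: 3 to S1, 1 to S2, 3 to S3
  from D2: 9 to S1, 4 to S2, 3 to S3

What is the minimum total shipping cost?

400

A cheapest plan:
  D1 to S1: 30 × 3 = 90
  D1 to S2: 40 × 1 = 40
  D2 to S2: 60 × 4 = 240
  D2 to S3: 10 × 3 = 30
Total = 90 + 40 + 240 + 30 = 400.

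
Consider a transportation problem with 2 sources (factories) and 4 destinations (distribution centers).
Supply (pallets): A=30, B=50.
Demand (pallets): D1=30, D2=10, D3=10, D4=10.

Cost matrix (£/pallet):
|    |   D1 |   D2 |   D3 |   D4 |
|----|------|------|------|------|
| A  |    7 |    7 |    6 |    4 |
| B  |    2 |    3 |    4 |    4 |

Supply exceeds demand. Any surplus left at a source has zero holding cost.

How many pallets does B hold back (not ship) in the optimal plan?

0

Minimum-cost shipments:
  A→D4: 10 × £4 = £40
  B→D1: 30 × £2 = £60
  B→D2: 10 × £3 = £30
  B→D3: 10 × £4 = £40
Total cost = £170.
B ships 50 of its 50, leaving 0.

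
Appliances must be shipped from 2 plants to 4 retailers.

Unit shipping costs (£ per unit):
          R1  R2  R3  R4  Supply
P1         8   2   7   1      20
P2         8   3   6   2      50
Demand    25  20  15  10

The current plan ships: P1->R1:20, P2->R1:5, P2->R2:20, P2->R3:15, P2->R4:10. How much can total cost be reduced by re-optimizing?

Current plan cost = 20·8 + 5·8 + 20·3 + 15·6 + 10·2 = £370.
Optimal plan:
  P1→R2: 20 × £2 = £40
  P2→R1: 25 × £8 = £200
  P2→R3: 15 × £6 = £90
  P2→R4: 10 × £2 = £20
Optimal cost = £350.
Saving = 370 − 350 = £20.

20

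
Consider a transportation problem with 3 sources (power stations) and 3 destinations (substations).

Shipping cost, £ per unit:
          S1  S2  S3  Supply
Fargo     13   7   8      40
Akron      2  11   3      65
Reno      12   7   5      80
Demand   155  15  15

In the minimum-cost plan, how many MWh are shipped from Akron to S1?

Optimal shipments:
  Fargo→S1: 25 × £13 = £325
  Fargo→S2: 15 × £7 = £105
  Akron→S1: 65 × £2 = £130
  Reno→S1: 65 × £12 = £780
  Reno→S3: 15 × £5 = £75
Total cost = £1415.
So Akron→S1 carries 65 MWh.

65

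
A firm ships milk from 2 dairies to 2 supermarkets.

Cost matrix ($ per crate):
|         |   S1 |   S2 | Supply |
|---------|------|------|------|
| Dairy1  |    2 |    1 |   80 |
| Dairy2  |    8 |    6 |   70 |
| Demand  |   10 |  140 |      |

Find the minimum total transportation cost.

510

An optimal shipping plan:
  Dairy1–S1: 10 × $2 = $20
  Dairy1–S2: 70 × $1 = $70
  Dairy2–S2: 70 × $6 = $420
Total = 20 + 70 + 420 = $510.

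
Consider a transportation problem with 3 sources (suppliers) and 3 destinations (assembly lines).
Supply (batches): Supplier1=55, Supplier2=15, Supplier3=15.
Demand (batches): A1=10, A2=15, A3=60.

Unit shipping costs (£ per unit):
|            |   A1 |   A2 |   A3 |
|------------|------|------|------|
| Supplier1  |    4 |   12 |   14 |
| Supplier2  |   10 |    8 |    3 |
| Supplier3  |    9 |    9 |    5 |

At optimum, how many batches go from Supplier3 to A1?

Solving gives:
  Supplier1→A1: 10 × £4 = £40
  Supplier1→A2: 15 × £12 = £180
  Supplier1→A3: 30 × £14 = £420
  Supplier2→A3: 15 × £3 = £45
  Supplier3→A3: 15 × £5 = £75
Total cost = £760.
The route Supplier3→A1 is not used.

0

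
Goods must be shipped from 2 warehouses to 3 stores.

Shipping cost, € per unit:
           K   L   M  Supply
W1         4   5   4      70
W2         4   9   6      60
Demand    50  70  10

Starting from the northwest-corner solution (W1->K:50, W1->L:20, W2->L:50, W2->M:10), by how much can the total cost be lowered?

Current plan cost = 50·4 + 20·5 + 50·9 + 10·6 = €810.
Optimal plan:
  W1 to L: 70 units
  W2 to K: 50 units
  W2 to M: 10 units
Optimal cost = €610.
Saving = 810 − 610 = €200.

200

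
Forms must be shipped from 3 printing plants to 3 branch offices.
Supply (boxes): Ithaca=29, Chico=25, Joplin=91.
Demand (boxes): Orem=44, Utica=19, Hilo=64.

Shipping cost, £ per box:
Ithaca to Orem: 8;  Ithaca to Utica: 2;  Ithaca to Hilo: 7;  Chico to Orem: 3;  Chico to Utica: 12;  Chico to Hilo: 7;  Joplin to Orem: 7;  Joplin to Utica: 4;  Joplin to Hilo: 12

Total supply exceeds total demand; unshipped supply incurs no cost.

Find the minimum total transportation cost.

882

An optimal shipping plan:
  Ithaca to Hilo: 29 boxes
  Chico to Hilo: 25 boxes
  Joplin to Orem: 44 boxes
  Joplin to Utica: 19 boxes
  Joplin to Hilo: 10 boxes
Total cost = £882.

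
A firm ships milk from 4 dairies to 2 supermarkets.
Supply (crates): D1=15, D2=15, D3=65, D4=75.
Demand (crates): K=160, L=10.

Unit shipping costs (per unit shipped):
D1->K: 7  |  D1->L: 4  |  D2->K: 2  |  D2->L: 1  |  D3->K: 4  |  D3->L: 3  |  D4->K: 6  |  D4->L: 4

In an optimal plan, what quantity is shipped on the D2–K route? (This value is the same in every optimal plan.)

15

The minimum-cost plan:
  D1→K: 5 crates
  D1→L: 10 crates
  D2→K: 15 crates
  D3→K: 65 crates
  D4→K: 75 crates
Total cost = 815.
So D2→K carries 15 crates.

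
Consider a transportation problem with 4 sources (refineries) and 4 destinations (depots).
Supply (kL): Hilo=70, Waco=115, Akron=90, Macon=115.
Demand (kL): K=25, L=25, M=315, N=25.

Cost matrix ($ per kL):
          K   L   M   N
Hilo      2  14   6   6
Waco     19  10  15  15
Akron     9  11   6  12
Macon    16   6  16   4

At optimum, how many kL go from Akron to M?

Optimal shipments:
  Hilo–K: 25 × $2 = $50
  Hilo–M: 45 × $6 = $270
  Waco–M: 115 × $15 = $1725
  Akron–M: 90 × $6 = $540
  Macon–L: 25 × $6 = $150
  Macon–M: 65 × $16 = $1040
  Macon–N: 25 × $4 = $100
Total cost = $3875.
So Akron→M carries 90 kL.

90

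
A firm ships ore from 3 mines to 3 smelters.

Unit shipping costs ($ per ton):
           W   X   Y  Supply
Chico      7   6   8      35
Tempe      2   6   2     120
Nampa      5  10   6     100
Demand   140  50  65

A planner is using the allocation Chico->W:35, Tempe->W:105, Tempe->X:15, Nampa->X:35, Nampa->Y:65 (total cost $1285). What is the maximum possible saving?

275

Current plan cost = 35·7 + 105·2 + 15·6 + 35·10 + 65·6 = $1285.
Optimal plan:
  Chico to X: 35 tons
  Tempe to W: 40 tons
  Tempe to X: 15 tons
  Tempe to Y: 65 tons
  Nampa to W: 100 tons
Optimal cost = $1010.
Saving = 1285 − 1010 = $275.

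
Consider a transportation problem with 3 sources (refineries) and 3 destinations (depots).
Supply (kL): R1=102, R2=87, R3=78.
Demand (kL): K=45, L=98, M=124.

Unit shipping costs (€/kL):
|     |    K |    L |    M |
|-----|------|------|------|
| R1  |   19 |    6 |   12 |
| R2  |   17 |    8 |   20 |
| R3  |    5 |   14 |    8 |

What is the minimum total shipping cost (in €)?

A cheapest plan:
  R1->L: 11 × €6 = €66
  R1->M: 91 × €12 = €1092
  R2->L: 87 × €8 = €696
  R3->K: 45 × €5 = €225
  R3->M: 33 × €8 = €264
Total = 66 + 1092 + 696 + 225 + 264 = €2343.

2343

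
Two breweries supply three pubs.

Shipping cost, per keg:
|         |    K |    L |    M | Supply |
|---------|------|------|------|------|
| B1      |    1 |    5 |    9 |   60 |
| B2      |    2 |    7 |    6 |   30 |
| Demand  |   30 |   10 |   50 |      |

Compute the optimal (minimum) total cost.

440

An optimal shipping plan:
  B1->K: 30 × 1 = 30
  B1->L: 10 × 5 = 50
  B1->M: 20 × 9 = 180
  B2->M: 30 × 6 = 180
Total = 30 + 50 + 180 + 180 = 440.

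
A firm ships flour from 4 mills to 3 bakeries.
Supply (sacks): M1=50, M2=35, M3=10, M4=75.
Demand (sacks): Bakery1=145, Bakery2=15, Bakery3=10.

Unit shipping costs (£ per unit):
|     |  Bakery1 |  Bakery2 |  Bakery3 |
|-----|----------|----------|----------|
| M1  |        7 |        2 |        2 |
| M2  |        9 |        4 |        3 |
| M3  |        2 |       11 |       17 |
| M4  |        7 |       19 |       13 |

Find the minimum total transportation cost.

A cheapest plan:
  M1 to Bakery1: 35 × £7 = £245
  M1 to Bakery2: 15 × £2 = £30
  M2 to Bakery1: 25 × £9 = £225
  M2 to Bakery3: 10 × £3 = £30
  M3 to Bakery1: 10 × £2 = £20
  M4 to Bakery1: 75 × £7 = £525
Total = 245 + 30 + 225 + 30 + 20 + 525 = £1075.

1075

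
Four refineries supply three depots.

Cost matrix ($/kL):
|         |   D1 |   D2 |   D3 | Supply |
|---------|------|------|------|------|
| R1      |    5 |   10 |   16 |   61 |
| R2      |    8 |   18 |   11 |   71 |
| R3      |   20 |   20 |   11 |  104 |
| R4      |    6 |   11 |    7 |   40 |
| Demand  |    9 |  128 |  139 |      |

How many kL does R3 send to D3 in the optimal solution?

Solving gives:
  R1→D2: 61 × $10 = $610
  R2→D1: 9 × $8 = $72
  R2→D2: 27 × $18 = $486
  R2→D3: 35 × $11 = $385
  R3→D3: 104 × $11 = $1144
  R4→D2: 40 × $11 = $440
Total cost = $3137.
So R3→D3 carries 104 kL.

104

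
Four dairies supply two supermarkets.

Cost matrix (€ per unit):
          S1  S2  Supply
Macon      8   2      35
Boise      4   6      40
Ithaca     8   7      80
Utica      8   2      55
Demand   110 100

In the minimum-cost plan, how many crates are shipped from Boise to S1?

40

Optimal shipments:
  Macon->S2: 35 × €2 = €70
  Boise->S1: 40 × €4 = €160
  Ithaca->S1: 70 × €8 = €560
  Ithaca->S2: 10 × €7 = €70
  Utica->S2: 55 × €2 = €110
Total cost = €970.
So Boise→S1 carries 40 crates.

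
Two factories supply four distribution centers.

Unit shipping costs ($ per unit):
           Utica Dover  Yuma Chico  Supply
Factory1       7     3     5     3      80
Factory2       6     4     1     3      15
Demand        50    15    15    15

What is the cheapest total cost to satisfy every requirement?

455

Optimal allocation:
  Factory1->Utica: 50 × $7 = $350
  Factory1->Dover: 15 × $3 = $45
  Factory1->Chico: 15 × $3 = $45
  Factory2->Yuma: 15 × $1 = $15
Total = 350 + 45 + 45 + 15 = $455.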